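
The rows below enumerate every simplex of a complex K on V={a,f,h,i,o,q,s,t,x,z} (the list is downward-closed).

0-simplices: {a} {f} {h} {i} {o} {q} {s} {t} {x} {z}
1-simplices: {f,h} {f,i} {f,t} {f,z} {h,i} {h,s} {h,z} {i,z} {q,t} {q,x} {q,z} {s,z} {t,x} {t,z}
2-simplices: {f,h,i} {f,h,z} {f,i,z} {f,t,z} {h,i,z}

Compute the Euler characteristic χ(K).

χ(K)=1

n_0=10 n_1=14 n_2=5
χ=+10−14+5=1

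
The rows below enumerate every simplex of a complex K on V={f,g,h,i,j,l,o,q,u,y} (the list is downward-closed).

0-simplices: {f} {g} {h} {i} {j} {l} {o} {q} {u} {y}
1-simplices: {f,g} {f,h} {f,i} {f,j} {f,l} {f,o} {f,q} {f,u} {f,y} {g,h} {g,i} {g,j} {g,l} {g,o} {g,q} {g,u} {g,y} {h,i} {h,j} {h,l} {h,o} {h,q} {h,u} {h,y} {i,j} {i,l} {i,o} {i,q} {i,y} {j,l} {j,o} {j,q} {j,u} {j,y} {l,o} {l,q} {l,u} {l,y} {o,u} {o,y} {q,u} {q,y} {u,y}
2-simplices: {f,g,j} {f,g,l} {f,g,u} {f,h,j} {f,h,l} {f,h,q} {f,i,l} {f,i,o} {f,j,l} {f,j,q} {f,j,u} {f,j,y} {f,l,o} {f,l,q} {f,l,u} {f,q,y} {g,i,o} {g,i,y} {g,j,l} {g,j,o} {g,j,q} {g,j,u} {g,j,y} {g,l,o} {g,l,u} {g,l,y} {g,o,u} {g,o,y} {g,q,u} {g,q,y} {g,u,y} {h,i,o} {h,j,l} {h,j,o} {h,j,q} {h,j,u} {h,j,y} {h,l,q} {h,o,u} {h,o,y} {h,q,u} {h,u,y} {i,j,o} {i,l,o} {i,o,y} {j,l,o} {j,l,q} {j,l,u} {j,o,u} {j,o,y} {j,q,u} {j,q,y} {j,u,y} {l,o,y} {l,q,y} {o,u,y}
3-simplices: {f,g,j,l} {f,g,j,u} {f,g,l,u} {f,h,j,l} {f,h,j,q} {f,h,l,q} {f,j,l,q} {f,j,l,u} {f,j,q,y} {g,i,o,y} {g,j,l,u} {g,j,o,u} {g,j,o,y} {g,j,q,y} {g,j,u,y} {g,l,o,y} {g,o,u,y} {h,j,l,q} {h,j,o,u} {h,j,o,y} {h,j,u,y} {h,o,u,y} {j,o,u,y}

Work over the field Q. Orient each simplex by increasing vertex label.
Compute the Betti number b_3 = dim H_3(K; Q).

n_0=10 n_1=43 n_2=56 n_3=23  [Q]
∂1: piv[fg,fh,fi,fj,fl,fo,fq,fu,fy] rk=9  ker:gh,gi,gj,gl,go,gq,gu,gy,hi,hj,hl,ho,hq,hu,hy,ij,il,io,iq,iy,jl,jo,jq,ju,jy,lo,lq,lu,ly,ou,oy,qu,qy,uy
∂2: piv[fgj,fgl,fgu,fhj,fhl,fhq,fil,fio,fjl,fjq,fju,fjy,flo,flq,flu,fqy,gio,giy,gjo,gjq,gjy,glo,gly,gou,goy,gqu,guy,hio,hjo,hju,hjy,ijo] rk=32  ker:gjl,gju,glu,gqy,hjl,hjq,hlq,hou,hoy,hqu,huy,ilo,ioy,jlo,jlq,jlu,jou,joy,jqu,jqy,juy,loy,lqy,ouy
∂3: piv[fgjl,fgju,fglu,fhjl,fhjq,fhlq,fjlq,fjlu,fjqy,gioy,gjou,gjoy,gjqy,gjuy,gloy,gouy,hjou,hjoy,hjuy] rk=19  ker:gjlu,hjlq,houy,jouy
b_3=(23−19)−0=4

b_3=4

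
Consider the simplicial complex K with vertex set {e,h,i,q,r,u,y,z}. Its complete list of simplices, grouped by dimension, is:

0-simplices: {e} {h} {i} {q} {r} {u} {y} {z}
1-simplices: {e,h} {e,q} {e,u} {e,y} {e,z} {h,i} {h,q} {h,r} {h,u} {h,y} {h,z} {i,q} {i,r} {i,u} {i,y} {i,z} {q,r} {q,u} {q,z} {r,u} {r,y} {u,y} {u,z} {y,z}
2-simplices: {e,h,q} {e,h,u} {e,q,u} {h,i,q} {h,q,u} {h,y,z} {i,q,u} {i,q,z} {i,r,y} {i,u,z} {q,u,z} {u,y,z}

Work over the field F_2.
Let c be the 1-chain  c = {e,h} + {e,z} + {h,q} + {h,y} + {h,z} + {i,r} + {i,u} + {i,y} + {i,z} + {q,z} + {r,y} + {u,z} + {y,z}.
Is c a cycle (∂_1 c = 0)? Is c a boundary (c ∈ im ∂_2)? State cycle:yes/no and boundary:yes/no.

cycle:yes boundary:no

n_0=8 n_1=24 n_2=12  [Z2]
∂1: piv[eh,eq,eu,ey,ez,hi,hr] rk=7  ker:hq,hu,hy,hz,iq,ir,iu,iy,iz,qr,qu,qz,ru,ry,uy,uz,yz
∂2: piv[ehq,ehu,equ,hiq,hyz,iqu,iqz,iry,iuz,uyz] rk=10  ker:hqu,quz
∂1c = 0
c vs im∂2: residual ≠ 0 ⇒ not boundary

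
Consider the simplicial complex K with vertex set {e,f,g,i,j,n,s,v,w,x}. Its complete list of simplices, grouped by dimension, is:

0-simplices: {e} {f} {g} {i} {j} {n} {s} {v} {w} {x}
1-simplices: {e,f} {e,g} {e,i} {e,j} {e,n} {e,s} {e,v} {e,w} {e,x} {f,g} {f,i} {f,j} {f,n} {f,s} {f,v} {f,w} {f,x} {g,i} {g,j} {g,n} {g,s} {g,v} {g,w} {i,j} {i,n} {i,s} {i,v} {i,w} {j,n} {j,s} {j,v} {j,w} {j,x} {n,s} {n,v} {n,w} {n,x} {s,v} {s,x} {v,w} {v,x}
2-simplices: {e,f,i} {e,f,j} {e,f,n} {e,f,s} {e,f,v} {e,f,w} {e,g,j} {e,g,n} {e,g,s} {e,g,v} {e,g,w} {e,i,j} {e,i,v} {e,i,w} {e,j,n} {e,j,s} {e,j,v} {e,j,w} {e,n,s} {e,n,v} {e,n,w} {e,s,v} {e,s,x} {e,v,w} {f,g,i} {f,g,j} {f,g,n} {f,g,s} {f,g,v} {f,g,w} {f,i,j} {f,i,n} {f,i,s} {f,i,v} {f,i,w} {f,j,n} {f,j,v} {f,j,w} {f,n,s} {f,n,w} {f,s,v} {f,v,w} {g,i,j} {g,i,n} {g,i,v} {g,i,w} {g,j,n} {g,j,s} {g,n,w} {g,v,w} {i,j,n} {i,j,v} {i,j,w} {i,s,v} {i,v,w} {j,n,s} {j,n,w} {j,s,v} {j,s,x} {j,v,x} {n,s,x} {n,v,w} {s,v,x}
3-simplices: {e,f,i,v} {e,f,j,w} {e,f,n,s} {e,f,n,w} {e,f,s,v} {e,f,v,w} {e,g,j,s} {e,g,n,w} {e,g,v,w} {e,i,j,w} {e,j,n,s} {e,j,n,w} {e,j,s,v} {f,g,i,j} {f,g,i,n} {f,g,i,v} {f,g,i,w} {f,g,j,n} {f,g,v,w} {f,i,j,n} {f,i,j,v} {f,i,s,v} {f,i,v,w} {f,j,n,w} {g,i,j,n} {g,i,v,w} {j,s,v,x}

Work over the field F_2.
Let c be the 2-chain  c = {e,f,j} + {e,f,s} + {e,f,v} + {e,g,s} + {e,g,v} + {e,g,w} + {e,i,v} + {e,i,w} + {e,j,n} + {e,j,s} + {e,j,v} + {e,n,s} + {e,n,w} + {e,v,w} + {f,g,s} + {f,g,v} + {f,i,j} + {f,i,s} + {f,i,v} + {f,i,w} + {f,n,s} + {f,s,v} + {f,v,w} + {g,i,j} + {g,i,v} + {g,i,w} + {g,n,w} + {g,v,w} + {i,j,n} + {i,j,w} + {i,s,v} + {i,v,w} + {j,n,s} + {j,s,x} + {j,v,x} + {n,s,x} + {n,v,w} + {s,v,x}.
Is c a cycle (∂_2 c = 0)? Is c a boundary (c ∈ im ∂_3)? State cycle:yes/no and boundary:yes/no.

cycle:no boundary:no

n_0=10 n_1=41 n_2=63 n_3=27  [Z2]
∂1: piv[ef,eg,ei,ej,en,es,ev,ew,ex] rk=9  ker:fg,fi,fj,fn,fs,fv,fw,fx,gi,gj,gn,gs,gv,gw,ij,in,is,iv,iw,jn,js,jv,jw,jx,ns,nv,nw,nx,sv,sx,vw,vx
∂2: piv[efi,efj,efn,efs,efv,efw,egj,egn,egs,egv,egw,eij,eiv,eiw,ejn,ejs,ejv,ejw,ens,env,enw,esv,esx,evw,fgi,fgj,fin,fis,jsx,jvx,nsx] rk=31  ker:fgn,fgs,fgv,fgw,fij,fiv,fiw,fjn,fjv,fjw,fns,fnw,fsv,fvw,gij,gin,giv,giw,gjn,gjs,gnw,gvw,ijn,ijv,ijw,isv,ivw,jns,jnw,jsv,nvw,svx
∂3: piv[efiv,efjw,efns,efnw,efsv,efvw,egjs,egnw,egvw,eijw,ejns,ejnw,ejsv,fgij,fgin,fgiv,fgiw,fgjn,fgvw,fijn,fijv,fisv,fivw,fjnw,jsvx] rk=25  ker:gijn,givw
∂2c = {e,f} + {e,g} + {e,n} + {e,v} + {f,n} + {f,s} + {f,v} + {g,i} + {g,j} + {g,n} + {i,n} + {i,v} + {i,w} + {j,n} + {j,s} + {j,w} + {n,v} + {n,w} + {n,x} + {s,v} + {s,x} + {v,w}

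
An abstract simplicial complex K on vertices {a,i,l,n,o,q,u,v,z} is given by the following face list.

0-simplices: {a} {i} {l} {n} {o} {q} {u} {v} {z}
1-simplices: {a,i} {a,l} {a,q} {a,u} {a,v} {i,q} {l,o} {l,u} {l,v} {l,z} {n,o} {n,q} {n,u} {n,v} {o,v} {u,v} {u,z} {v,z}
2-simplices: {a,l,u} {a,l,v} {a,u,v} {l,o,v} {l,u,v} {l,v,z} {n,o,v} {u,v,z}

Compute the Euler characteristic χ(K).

χ(K)=-1

n_0=9 n_1=18 n_2=8
χ=+9−18+8=-1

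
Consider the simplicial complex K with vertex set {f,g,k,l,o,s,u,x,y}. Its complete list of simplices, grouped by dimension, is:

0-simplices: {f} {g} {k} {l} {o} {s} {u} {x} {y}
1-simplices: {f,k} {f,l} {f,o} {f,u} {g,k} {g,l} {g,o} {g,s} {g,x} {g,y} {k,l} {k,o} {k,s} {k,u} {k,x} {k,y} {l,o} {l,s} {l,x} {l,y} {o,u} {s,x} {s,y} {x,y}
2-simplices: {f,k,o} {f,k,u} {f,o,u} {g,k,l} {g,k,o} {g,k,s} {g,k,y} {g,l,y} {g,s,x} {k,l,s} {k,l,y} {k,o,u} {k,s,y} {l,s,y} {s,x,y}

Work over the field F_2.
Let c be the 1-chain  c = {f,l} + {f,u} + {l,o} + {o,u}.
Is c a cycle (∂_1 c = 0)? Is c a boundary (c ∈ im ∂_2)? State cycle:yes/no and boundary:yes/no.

n_0=9 n_1=24 n_2=15  [Z2]
∂1: piv[fk,fl,fo,fu,gk,gs,gx,gy] rk=8  ker:gl,go,kl,ko,ks,ku,kx,ky,lo,ls,lx,ly,ou,sx,sy,xy
∂2: piv[fko,fku,fou,gkl,gko,gks,gky,gly,gsx,kls,ksy,sxy] rk=12  ker:kly,kou,lsy
∂1c = 0
c vs im∂2: residual ≠ 0 ⇒ not boundary

cycle:yes boundary:no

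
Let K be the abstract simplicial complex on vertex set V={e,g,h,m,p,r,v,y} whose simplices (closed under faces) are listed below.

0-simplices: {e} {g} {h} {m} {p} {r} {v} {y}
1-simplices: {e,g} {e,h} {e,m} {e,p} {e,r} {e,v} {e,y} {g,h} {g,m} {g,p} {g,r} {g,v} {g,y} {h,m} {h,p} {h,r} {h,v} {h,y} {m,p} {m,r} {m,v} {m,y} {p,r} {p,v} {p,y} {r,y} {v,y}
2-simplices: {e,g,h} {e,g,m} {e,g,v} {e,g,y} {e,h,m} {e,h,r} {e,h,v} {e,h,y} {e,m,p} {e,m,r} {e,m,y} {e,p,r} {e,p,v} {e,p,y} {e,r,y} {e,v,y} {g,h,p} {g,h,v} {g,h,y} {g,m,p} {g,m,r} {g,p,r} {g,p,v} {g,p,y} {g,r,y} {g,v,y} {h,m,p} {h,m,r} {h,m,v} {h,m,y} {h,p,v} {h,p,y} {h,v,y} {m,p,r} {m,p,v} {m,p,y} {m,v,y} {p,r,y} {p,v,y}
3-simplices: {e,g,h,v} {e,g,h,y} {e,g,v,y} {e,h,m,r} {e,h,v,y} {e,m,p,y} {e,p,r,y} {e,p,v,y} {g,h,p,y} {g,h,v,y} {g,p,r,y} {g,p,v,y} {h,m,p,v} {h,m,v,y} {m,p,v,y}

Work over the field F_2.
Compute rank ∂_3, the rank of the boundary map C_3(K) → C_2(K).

rank∂_3=14

n_0=8 n_1=27 n_2=39 n_3=15  [Z2]
∂1: piv[eg,eh,em,ep,er,ev,ey] rk=7  ker:gh,gm,gp,gr,gv,gy,hm,hp,hr,hv,hy,mp,mr,mv,my,pr,pv,py,ry,vy
∂2: piv[egh,egm,egv,egy,ehm,ehr,ehv,ehy,emp,emr,emy,epr,epv,epy,ery,evy,ghp,gmp,gmr,hmv] rk=20  ker:ghv,ghy,gpr,gpv,gpy,gry,gvy,hmp,hmr,hmy,hpv,hpy,hvy,mpr,mpv,mpy,mvy,pry,pvy
∂3: piv[eghv,eghy,egvy,ehmr,ehvy,empy,epry,epvy,ghpy,gpry,gpvy,hmpv,hmvy,mpvy] rk=14  ker:ghvy
rk∂_3=14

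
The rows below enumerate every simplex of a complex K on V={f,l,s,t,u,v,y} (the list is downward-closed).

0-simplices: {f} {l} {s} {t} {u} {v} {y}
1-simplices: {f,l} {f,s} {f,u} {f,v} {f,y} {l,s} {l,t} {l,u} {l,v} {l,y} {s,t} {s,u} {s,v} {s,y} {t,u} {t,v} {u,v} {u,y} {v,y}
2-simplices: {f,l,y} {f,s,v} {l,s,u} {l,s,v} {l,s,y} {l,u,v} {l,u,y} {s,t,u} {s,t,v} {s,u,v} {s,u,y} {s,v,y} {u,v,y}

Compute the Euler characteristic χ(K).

χ(K)=1

n_0=7 n_1=19 n_2=13
χ=+7−19+13=1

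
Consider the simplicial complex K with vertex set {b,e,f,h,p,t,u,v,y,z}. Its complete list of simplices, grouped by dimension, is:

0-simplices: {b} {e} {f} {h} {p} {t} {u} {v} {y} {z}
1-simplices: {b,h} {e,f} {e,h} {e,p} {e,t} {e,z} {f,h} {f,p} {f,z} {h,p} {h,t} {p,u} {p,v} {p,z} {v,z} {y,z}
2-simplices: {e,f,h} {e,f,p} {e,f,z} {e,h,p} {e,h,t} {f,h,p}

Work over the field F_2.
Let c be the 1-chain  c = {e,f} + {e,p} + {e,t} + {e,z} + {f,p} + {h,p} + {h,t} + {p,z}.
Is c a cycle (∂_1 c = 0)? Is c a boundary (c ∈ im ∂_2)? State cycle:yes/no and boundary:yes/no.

cycle:yes boundary:no

n_0=10 n_1=16 n_2=6  [Z2]
∂1: piv[bh,ef,eh,ep,et,ez,pu,pv,yz] rk=9  ker:fh,fp,fz,hp,ht,pz,vz
∂2: piv[efh,efp,efz,ehp,eht] rk=5  ker:fhp
∂1c = 0
c vs im∂2: residual ≠ 0 ⇒ not boundary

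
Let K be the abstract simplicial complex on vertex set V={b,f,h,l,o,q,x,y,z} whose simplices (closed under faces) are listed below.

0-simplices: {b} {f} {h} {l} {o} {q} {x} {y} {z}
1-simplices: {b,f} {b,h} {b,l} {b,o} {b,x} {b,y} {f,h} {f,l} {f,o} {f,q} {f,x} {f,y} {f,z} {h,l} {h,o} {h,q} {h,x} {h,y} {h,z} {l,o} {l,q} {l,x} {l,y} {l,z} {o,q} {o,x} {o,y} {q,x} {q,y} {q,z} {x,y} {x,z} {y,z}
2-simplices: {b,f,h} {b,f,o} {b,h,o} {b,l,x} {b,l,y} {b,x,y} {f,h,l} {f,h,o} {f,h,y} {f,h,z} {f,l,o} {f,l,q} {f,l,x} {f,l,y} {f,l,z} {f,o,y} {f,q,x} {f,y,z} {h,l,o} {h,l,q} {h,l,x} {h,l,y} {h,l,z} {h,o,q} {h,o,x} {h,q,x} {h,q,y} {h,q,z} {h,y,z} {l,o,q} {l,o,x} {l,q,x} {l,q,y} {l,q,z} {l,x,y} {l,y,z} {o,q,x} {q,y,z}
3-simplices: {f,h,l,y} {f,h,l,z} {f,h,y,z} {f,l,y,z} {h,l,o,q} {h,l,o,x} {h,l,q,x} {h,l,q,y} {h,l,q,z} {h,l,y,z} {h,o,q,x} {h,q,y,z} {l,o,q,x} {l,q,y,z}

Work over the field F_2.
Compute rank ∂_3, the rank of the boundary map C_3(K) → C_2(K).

n_0=9 n_1=33 n_2=38 n_3=14  [Z2]
∂1: piv[bf,bh,bl,bo,bx,by,fq,fz] rk=8  ker:fh,fl,fo,fx,fy,hl,ho,hq,hx,hy,hz,lo,lq,lx,ly,lz,oq,ox,oy,qx,qy,qz,xy,xz,yz
∂2: piv[bfh,bfo,bho,blx,bly,bxy,fhl,fhy,fhz,flo,flq,flx,fly,flz,foy,fqx,fyz,hlq,hlx,hoq,hox,hqy,hqz] rk=23  ker:fho,hlo,hly,hlz,hqx,hyz,loq,lox,lqx,lqy,lqz,lxy,lyz,oqx,qyz
∂3: piv[fhly,fhlz,fhyz,flyz,hloq,hlox,hlqx,hlqy,hlqz,hoqx,hqyz] rk=11  ker:hlyz,loqx,lqyz
rk∂_3=11

rank∂_3=11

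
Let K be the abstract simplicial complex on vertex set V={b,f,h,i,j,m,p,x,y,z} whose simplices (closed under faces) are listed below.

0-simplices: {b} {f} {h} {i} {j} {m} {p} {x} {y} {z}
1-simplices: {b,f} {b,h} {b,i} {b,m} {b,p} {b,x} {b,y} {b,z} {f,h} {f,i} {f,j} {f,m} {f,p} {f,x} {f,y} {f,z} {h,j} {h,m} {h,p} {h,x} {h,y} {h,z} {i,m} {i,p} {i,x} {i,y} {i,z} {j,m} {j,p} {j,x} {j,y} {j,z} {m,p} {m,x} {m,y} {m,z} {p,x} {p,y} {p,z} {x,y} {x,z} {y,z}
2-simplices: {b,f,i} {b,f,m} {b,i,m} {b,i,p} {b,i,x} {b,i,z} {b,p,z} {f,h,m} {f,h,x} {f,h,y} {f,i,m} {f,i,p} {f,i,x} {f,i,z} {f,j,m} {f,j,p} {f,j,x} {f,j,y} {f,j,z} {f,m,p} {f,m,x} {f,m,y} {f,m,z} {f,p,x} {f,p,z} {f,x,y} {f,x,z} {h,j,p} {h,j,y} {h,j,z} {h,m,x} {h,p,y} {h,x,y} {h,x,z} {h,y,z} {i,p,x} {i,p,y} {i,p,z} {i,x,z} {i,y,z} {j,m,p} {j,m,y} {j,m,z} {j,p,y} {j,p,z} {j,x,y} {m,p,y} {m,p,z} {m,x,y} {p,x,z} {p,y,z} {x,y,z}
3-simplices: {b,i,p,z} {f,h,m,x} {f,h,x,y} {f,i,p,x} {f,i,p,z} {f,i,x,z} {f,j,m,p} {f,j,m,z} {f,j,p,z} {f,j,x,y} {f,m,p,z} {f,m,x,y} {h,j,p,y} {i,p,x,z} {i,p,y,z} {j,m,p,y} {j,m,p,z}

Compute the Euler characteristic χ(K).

χ(K)=3

n_0=10 n_1=42 n_2=52 n_3=17
χ=+10−42+52−17=3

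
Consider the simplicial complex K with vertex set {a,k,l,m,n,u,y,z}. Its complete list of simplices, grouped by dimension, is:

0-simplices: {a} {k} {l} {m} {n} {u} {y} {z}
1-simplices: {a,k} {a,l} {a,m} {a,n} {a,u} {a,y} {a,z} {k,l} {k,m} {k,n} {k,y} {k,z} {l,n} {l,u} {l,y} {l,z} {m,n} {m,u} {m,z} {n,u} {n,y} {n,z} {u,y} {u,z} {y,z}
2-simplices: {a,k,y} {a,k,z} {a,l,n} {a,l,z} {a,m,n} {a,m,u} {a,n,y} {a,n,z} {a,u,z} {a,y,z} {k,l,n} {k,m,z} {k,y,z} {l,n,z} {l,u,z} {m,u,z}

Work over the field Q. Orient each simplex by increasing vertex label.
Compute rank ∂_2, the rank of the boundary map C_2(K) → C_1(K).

rank∂_2=14

n_0=8 n_1=25 n_2=16  [Q]
∂1: piv[ak,al,am,an,au,ay,az] rk=7  ker:kl,km,kn,ky,kz,ln,lu,ly,lz,mn,mu,mz,nu,ny,nz,uy,uz,yz
∂2: piv[aky,akz,aln,alz,amn,amu,any,anz,auz,ayz,kln,kmz,luz,muz] rk=14  ker:kyz,lnz
rk∂_2=14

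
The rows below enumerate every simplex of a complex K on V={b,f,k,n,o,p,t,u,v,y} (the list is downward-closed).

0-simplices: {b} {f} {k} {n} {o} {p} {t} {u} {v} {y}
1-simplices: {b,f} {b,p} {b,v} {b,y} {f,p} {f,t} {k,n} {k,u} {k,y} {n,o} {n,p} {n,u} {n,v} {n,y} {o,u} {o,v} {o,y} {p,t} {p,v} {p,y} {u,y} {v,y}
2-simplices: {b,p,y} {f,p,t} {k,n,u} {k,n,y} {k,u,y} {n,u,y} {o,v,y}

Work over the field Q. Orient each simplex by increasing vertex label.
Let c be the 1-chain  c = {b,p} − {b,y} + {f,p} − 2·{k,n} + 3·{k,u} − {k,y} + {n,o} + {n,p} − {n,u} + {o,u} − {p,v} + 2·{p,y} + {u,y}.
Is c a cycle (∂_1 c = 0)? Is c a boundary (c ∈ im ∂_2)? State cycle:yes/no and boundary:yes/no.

cycle:no boundary:no

n_0=10 n_1=22 n_2=7  [Q]
∂1: piv[bf,bp,bv,by,ft,kn,ku,ky,no] rk=9  ker:fp,np,nu,nv,ny,ou,ov,oy,pt,pv,py,uy,vy
∂2: piv[bpy,fpt,knu,kny,kuy,ovy] rk=6  ker:nuy
∂1c = −{f} − 3·{n} + 2·{p} + 2·{u} − {v} + {y}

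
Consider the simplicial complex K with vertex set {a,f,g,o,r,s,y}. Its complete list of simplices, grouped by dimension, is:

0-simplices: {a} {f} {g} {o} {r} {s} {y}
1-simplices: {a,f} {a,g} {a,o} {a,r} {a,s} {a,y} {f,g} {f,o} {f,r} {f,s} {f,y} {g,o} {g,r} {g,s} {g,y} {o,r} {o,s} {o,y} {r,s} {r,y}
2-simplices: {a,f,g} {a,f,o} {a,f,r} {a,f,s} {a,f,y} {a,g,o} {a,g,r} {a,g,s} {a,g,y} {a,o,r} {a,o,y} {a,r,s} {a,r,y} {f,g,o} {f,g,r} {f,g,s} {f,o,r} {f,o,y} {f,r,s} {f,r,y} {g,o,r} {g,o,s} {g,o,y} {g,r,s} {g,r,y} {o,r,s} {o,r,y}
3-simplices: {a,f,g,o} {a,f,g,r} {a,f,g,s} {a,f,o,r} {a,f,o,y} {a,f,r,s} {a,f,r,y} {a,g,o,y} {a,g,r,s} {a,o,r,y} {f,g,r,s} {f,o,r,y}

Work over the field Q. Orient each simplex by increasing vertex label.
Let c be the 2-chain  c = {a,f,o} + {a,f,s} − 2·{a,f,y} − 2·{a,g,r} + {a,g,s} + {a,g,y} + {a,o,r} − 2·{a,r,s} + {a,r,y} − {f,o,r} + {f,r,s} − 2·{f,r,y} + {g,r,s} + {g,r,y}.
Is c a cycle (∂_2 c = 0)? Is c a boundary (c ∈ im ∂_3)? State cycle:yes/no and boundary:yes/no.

n_0=7 n_1=20 n_2=27 n_3=12  [Q]
∂1: piv[af,ag,ao,ar,as,ay] rk=6  ker:fg,fo,fr,fs,fy,go,gr,gs,gy,or,os,oy,rs,ry
∂2: piv[afg,afo,afr,afs,afy,ago,agr,ags,agy,aor,aoy,ars,ary,gos] rk=14  ker:fgo,fgr,fgs,for,foy,frs,fry,gor,goy,grs,gry,ors,ory
∂3: piv[afgo,afgr,afgs,afor,afoy,afrs,afry,agoy,agrs,aory] rk=10  ker:fgrs,fory
∂2c = 0
c vs im∂3: residual ≠ 0 ⇒ not boundary

cycle:yes boundary:no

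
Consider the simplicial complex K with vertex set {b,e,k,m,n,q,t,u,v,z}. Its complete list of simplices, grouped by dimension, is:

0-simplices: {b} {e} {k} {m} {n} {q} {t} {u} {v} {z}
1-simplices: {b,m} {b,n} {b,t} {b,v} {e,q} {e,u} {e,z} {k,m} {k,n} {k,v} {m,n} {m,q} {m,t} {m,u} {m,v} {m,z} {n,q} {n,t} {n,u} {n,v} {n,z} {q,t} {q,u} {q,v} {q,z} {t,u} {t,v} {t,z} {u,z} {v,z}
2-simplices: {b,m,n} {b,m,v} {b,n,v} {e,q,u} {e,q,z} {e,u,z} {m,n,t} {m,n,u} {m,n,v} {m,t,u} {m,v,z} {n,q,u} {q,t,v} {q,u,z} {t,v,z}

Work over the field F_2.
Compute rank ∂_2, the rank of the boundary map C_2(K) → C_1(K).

rank∂_2=13

n_0=10 n_1=30 n_2=15  [Z2]
∂1: piv[bm,bn,bt,bv,eq,eu,ez,km,mq] rk=9  ker:kn,kv,mn,mt,mu,mv,mz,nq,nt,nu,nv,nz,qt,qu,qv,qz,tu,tv,tz,uz,vz
∂2: piv[bmn,bmv,bnv,equ,eqz,euz,mnt,mnu,mtu,mvz,nqu,qtv,tvz] rk=13  ker:mnv,quz
rk∂_2=13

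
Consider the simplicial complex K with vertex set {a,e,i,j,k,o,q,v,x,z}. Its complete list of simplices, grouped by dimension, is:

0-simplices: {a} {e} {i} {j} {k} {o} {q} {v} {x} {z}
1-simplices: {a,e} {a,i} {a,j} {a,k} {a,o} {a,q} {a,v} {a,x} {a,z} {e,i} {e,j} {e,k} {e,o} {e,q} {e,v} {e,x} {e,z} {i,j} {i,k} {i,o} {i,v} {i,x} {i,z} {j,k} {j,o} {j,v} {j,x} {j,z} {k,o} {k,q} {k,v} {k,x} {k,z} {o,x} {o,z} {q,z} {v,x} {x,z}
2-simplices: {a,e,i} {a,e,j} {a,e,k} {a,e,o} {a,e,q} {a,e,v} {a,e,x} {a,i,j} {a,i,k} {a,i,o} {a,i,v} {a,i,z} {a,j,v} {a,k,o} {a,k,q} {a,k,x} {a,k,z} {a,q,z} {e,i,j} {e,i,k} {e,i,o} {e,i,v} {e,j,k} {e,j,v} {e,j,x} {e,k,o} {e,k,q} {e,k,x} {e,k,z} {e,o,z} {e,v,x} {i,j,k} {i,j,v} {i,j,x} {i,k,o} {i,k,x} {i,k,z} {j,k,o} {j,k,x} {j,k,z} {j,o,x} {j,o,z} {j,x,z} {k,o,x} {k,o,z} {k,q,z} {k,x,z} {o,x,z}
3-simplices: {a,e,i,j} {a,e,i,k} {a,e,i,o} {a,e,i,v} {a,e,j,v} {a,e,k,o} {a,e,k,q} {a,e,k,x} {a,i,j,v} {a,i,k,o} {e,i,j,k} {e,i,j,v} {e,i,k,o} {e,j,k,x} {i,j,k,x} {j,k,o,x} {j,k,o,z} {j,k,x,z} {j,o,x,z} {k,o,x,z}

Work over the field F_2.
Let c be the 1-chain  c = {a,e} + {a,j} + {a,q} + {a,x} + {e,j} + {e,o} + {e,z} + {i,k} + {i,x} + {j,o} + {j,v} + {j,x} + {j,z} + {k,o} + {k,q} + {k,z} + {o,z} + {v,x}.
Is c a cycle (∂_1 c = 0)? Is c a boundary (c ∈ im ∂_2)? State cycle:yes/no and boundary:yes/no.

n_0=10 n_1=38 n_2=48 n_3=20  [Z2]
∂1: piv[ae,ai,aj,ak,ao,aq,av,ax,az] rk=9  ker:ei,ej,ek,eo,eq,ev,ex,ez,ij,ik,io,iv,ix,iz,jk,jo,jv,jx,jz,ko,kq,kv,kx,kz,ox,oz,qz,vx,xz
∂2: piv[aei,aej,aek,aeo,aeq,aev,aex,aij,aik,aio,aiv,aiz,ajv,ako,akq,akx,akz,aqz,ejk,ejx,ekz,eoz,evx,ijx,jko,jkz,jox,jxz] rk=28  ker:eij,eik,eio,eiv,ejv,eko,ekq,ekx,ijk,ijv,iko,ikx,ikz,jkx,joz,kox,koz,kqz,kxz,oxz
∂3: piv[aeij,aeik,aeio,aeiv,aejv,aeko,aekq,aekx,aijv,aiko,eijk,ejkx,ijkx,jkox,jkoz,jkxz,joxz] rk=17  ker:eijv,eiko,koxz
∂1c = 0
c vs im∂2: reduces to 0 ⇒ boundary

cycle:yes boundary:yes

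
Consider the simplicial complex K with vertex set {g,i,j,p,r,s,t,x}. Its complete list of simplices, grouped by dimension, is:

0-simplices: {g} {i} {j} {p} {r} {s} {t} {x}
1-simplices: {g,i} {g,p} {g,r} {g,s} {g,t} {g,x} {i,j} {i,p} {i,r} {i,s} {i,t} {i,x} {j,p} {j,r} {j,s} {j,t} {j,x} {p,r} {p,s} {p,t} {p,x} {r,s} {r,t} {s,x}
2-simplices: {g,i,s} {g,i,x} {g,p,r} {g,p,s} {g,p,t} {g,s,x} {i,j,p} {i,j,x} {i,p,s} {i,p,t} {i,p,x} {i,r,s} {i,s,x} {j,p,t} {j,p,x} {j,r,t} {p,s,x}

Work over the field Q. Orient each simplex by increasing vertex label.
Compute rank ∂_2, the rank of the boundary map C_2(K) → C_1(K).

n_0=8 n_1=24 n_2=17  [Q]
∂1: piv[gi,gp,gr,gs,gt,gx,ij] rk=7  ker:ip,ir,is,it,ix,jp,jr,js,jt,jx,pr,ps,pt,px,rs,rt,sx
∂2: piv[gis,gix,gpr,gps,gpt,gsx,ijp,ijx,ips,ipt,ipx,irs,jpt,jrt] rk=14  ker:isx,jpx,psx
rk∂_2=14

rank∂_2=14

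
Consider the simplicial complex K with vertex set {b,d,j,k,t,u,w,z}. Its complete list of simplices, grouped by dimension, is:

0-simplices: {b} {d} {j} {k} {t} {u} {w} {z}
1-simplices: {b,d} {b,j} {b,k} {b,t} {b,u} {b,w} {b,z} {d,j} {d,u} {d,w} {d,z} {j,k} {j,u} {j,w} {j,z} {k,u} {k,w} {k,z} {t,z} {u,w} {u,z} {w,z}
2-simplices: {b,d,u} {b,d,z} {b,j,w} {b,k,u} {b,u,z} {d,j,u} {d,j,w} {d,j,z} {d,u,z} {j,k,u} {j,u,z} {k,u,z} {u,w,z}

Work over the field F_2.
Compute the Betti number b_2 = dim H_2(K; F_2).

n_0=8 n_1=22 n_2=13  [Z2]
∂1: piv[bd,bj,bk,bt,bu,bw,bz] rk=7  ker:dj,du,dw,dz,jk,ju,jw,jz,ku,kw,kz,tz,uw,uz,wz
∂2: piv[bdu,bdz,bjw,bku,buz,dju,djw,djz,jku,kuz,uwz] rk=11  ker:duz,juz
b_2=(13−11)−0=2

b_2=2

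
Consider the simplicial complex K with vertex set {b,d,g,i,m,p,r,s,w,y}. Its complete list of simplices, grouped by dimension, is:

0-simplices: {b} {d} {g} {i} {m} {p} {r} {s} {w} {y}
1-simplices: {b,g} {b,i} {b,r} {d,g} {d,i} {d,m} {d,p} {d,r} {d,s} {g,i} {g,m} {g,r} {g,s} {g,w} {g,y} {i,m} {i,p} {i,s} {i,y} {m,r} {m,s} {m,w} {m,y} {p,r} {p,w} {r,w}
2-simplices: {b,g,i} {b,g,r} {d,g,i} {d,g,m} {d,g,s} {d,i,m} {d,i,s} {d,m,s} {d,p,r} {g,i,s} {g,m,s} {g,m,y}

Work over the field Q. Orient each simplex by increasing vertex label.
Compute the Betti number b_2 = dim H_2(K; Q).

n_0=10 n_1=26 n_2=12  [Q]
∂1: piv[bg,bi,br,dg,dm,dp,ds,gw,gy] rk=9  ker:di,dr,gi,gm,gr,gs,im,ip,is,iy,mr,ms,mw,my,pr,pw,rw
∂2: piv[bgi,bgr,dgi,dgm,dgs,dim,dis,dms,dpr,gmy] rk=10  ker:gis,gms
b_2=(12−10)−0=2

b_2=2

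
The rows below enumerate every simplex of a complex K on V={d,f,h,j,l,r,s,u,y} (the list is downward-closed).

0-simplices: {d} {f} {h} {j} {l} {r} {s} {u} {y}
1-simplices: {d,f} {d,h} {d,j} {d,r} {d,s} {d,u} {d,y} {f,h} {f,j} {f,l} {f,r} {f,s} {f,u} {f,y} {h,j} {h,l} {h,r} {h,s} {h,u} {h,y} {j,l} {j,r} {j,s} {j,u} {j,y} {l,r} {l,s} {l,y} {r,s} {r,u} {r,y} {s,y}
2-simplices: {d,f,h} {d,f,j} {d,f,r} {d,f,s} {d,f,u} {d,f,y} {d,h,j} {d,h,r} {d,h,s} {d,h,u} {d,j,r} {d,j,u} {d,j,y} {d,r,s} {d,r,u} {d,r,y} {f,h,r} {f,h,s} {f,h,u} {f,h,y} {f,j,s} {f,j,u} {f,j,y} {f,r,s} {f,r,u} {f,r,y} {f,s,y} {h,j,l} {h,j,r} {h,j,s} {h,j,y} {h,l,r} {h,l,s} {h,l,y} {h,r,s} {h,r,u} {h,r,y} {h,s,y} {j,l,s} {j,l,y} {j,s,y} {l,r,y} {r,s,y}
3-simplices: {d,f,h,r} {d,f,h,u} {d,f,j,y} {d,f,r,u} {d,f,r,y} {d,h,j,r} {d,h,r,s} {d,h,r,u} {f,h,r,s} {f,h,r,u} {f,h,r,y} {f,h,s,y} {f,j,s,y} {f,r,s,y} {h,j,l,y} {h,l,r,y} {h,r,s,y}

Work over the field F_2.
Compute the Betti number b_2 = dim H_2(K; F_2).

b_2=5

n_0=9 n_1=32 n_2=43 n_3=17  [Z2]
∂1: piv[df,dh,dj,dr,ds,du,dy,fl] rk=8  ker:fh,fj,fr,fs,fu,fy,hj,hl,hr,hs,hu,hy,jl,jr,js,ju,jy,lr,ls,ly,rs,ru,ry,sy
∂2: piv[dfh,dfj,dfr,dfs,dfu,dfy,dhj,dhr,dhs,dhu,djr,dju,djy,drs,dru,dry,fhy,fjs,fsy,hjl,hlr,hls,hly] rk=23  ker:fhr,fhs,fhu,fju,fjy,frs,fru,fry,hjr,hjs,hjy,hrs,hru,hry,hsy,jls,jly,jsy,lry,rsy
∂3: piv[dfhr,dfhu,dfjy,dfru,dfry,dhjr,dhrs,dhru,fhrs,fhry,fhsy,fjsy,frsy,hjly,hlry] rk=15  ker:fhru,hrsy
b_2=(43−23)−15=5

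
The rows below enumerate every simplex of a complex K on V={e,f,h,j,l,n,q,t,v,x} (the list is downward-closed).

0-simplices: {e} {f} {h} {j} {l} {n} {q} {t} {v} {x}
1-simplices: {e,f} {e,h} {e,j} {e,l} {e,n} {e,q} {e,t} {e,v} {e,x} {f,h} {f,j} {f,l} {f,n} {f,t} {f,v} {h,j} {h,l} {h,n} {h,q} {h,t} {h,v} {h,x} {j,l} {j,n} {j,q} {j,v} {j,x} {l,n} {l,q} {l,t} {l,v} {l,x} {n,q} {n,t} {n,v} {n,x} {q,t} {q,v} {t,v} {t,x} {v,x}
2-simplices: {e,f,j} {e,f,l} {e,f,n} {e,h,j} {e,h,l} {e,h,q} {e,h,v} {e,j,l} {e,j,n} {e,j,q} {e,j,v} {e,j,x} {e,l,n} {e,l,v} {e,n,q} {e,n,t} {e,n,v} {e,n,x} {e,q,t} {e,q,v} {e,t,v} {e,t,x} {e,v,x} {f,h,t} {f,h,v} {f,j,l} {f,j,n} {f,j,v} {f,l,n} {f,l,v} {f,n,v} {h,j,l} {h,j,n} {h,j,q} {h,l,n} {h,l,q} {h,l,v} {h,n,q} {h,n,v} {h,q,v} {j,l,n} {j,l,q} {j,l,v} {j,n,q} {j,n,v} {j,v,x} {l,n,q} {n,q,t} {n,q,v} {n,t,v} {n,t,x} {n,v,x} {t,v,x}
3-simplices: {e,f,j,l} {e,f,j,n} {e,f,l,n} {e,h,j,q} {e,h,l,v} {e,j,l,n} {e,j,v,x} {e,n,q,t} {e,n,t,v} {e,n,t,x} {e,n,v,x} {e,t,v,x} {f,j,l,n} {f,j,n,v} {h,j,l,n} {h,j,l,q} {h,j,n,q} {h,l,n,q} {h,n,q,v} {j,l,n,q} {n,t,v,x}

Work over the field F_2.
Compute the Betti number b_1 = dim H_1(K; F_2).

b_1=4

n_0=10 n_1=41 n_2=53 n_3=21  [Z2]
∂1: piv[ef,eh,ej,el,en,eq,et,ev,ex] rk=9  ker:fh,fj,fl,fn,ft,fv,hj,hl,hn,hq,ht,hv,hx,jl,jn,jq,jv,jx,ln,lq,lt,lv,lx,nq,nt,nv,nx,qt,qv,tv,tx,vx
∂2: piv[efj,efl,efn,ehj,ehl,ehq,ehv,ejl,ejn,ejq,ejv,ejx,eln,elv,enq,ent,env,enx,eqt,eqv,etv,etx,evx,fht,fhv,fjv,hjn,hlq] rk=28  ker:fjl,fjn,fln,flv,fnv,hjl,hjq,hln,hlv,hnq,hnv,hqv,jln,jlq,jlv,jnq,jnv,jvx,lnq,nqt,nqv,ntv,ntx,nvx,tvx
∂3: piv[efjl,efjn,efln,ehjq,ehlv,ejln,ejvx,enqt,entv,entx,envx,etvx,fjnv,hjln,hjlq,hjnq,hlnq,hnqv] rk=18  ker:fjln,jlnq,ntvx
b_1=(41−9)−28=4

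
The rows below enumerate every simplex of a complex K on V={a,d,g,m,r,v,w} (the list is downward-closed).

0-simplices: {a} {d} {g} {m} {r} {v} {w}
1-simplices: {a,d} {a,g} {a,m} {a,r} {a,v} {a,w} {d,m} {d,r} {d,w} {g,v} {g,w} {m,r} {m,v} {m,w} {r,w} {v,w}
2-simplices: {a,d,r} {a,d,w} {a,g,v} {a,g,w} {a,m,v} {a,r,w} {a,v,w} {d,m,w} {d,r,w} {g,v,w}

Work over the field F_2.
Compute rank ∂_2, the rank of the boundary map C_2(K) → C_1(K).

rank∂_2=8

n_0=7 n_1=16 n_2=10  [Z2]
∂1: piv[ad,ag,am,ar,av,aw] rk=6  ker:dm,dr,dw,gv,gw,mr,mv,mw,rw,vw
∂2: piv[adr,adw,agv,agw,amv,arw,avw,dmw] rk=8  ker:drw,gvw
rk∂_2=8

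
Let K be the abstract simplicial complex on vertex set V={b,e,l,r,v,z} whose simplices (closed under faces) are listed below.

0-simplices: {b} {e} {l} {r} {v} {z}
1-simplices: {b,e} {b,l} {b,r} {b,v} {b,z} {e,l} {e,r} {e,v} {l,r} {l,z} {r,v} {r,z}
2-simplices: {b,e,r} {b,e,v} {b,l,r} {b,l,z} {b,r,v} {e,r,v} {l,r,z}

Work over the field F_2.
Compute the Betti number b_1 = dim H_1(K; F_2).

n_0=6 n_1=12 n_2=7  [Z2]
∂1: piv[be,bl,br,bv,bz] rk=5  ker:el,er,ev,lr,lz,rv,rz
∂2: piv[ber,bev,blr,blz,brv,lrz] rk=6  ker:erv
b_1=(12−5)−6=1

b_1=1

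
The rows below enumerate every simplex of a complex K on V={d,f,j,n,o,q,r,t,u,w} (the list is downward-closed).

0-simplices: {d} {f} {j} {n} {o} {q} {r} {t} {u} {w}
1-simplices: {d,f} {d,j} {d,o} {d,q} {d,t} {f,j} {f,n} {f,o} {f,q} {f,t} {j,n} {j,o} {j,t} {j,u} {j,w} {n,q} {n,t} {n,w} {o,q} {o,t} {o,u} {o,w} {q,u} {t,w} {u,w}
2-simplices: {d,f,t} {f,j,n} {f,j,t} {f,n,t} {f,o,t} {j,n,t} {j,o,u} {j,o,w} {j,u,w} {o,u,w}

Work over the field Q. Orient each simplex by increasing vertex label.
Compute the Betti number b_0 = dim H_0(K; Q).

b_0=2

n_0=10 n_1=25 n_2=10  [Q]
∂1: piv[df,dj,do,dq,dt,fn,ju,jw] rk=8  ker:fj,fo,fq,ft,jn,jo,jt,nq,nt,nw,oq,ot,ou,ow,qu,tw,uw
∂2: piv[dft,fjn,fjt,fnt,fot,jou,jow,juw] rk=8  ker:jnt,ouw
b_0=(10−0)−8=2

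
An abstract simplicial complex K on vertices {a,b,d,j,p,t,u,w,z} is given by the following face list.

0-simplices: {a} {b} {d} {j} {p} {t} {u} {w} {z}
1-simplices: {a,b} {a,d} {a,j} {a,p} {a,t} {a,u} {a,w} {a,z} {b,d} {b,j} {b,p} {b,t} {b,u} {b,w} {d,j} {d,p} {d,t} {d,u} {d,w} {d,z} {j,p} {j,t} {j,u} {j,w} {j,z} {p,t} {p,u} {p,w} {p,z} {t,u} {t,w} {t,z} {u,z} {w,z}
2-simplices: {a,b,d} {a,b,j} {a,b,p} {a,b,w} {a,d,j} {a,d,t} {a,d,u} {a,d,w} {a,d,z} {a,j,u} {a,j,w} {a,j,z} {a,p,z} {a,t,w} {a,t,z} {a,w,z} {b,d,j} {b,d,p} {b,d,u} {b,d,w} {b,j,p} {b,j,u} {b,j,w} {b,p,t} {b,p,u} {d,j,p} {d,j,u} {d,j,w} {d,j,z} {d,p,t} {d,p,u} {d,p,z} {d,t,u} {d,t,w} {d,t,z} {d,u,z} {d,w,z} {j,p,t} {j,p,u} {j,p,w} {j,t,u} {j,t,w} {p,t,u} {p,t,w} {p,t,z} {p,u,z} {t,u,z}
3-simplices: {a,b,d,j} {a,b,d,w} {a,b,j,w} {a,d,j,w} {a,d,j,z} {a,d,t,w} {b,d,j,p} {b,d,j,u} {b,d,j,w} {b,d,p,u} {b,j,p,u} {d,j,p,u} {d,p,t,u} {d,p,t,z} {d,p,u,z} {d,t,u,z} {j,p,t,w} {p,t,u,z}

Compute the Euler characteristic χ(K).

n_0=9 n_1=34 n_2=47 n_3=18
χ=+9−34+47−18=4

χ(K)=4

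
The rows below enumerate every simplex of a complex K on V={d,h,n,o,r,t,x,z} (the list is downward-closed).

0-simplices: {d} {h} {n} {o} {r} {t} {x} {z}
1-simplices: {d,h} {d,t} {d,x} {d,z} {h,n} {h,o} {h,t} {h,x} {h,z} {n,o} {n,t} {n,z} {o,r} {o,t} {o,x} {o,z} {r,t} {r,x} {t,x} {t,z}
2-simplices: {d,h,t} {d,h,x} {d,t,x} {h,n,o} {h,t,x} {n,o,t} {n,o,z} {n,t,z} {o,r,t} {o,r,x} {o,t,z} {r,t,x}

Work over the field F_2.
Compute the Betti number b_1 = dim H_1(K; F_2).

b_1=3

n_0=8 n_1=20 n_2=12  [Z2]
∂1: piv[dh,dt,dx,dz,hn,ho,or] rk=7  ker:ht,hx,hz,no,nt,nz,ot,ox,oz,rt,rx,tx,tz
∂2: piv[dht,dhx,dtx,hno,not,noz,ntz,ort,orx,rtx] rk=10  ker:htx,otz
b_1=(20−7)−10=3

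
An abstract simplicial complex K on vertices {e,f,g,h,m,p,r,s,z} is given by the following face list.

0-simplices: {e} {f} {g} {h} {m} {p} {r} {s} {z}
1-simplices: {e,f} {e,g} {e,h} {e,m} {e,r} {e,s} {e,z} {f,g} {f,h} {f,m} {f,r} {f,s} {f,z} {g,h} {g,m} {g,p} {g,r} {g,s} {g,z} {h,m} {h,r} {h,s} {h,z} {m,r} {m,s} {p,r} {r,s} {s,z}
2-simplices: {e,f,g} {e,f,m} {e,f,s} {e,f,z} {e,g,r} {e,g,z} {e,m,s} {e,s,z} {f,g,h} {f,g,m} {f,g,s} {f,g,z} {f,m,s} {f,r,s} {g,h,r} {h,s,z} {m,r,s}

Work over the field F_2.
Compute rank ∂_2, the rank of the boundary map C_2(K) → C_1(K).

rank∂_2=15

n_0=9 n_1=28 n_2=17  [Z2]
∂1: piv[ef,eg,eh,em,er,es,ez,gp] rk=8  ker:fg,fh,fm,fr,fs,fz,gh,gm,gr,gs,gz,hm,hr,hs,hz,mr,ms,pr,rs,sz
∂2: piv[efg,efm,efs,efz,egr,egz,ems,esz,fgh,fgm,fgs,frs,ghr,hsz,mrs] rk=15  ker:fgz,fms
rk∂_2=15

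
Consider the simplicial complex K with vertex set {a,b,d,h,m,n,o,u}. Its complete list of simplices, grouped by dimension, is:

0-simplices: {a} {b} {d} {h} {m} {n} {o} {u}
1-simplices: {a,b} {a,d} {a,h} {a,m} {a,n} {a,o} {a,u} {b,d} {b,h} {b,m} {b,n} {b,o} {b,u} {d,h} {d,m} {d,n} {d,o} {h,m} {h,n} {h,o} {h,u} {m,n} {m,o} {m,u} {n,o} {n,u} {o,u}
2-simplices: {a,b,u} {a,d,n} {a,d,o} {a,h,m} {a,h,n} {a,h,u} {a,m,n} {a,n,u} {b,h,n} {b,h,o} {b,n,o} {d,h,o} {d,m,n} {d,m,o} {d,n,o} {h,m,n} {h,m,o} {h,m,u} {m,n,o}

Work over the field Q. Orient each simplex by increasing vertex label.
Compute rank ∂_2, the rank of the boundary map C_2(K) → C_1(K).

rank∂_2=16

n_0=8 n_1=27 n_2=19  [Q]
∂1: piv[ab,ad,ah,am,an,ao,au] rk=7  ker:bd,bh,bm,bn,bo,bu,dh,dm,dn,do,hm,hn,ho,hu,mn,mo,mu,no,nu,ou
∂2: piv[abu,adn,ado,ahm,ahn,ahu,amn,anu,bhn,bho,bno,dho,dmn,dmo,dno,hmu] rk=16  ker:hmn,hmo,mno
rk∂_2=16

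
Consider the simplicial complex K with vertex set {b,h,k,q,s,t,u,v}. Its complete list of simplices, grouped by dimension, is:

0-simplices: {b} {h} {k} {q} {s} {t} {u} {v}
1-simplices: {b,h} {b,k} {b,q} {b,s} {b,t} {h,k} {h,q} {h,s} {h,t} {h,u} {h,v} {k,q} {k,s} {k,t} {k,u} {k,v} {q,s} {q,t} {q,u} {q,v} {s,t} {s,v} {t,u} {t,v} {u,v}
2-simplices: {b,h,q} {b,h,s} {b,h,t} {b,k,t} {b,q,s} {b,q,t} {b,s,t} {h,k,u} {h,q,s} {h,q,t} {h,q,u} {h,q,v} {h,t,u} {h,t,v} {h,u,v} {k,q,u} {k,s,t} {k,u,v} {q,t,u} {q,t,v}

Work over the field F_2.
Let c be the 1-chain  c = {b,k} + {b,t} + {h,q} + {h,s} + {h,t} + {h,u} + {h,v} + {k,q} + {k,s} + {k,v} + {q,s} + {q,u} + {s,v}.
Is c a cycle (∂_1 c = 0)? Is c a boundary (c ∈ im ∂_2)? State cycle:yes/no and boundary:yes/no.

cycle:no boundary:no

n_0=8 n_1=25 n_2=20  [Z2]
∂1: piv[bh,bk,bq,bs,bt,hu,hv] rk=7  ker:hk,hq,hs,ht,kq,ks,kt,ku,kv,qs,qt,qu,qv,st,sv,tu,tv,uv
∂2: piv[bhq,bhs,bht,bkt,bqs,bqt,bst,hku,hqu,hqv,htu,htv,huv,kqu,kst,kuv] rk=16  ker:hqs,hqt,qtu,qtv
∂1c = {h} + {v}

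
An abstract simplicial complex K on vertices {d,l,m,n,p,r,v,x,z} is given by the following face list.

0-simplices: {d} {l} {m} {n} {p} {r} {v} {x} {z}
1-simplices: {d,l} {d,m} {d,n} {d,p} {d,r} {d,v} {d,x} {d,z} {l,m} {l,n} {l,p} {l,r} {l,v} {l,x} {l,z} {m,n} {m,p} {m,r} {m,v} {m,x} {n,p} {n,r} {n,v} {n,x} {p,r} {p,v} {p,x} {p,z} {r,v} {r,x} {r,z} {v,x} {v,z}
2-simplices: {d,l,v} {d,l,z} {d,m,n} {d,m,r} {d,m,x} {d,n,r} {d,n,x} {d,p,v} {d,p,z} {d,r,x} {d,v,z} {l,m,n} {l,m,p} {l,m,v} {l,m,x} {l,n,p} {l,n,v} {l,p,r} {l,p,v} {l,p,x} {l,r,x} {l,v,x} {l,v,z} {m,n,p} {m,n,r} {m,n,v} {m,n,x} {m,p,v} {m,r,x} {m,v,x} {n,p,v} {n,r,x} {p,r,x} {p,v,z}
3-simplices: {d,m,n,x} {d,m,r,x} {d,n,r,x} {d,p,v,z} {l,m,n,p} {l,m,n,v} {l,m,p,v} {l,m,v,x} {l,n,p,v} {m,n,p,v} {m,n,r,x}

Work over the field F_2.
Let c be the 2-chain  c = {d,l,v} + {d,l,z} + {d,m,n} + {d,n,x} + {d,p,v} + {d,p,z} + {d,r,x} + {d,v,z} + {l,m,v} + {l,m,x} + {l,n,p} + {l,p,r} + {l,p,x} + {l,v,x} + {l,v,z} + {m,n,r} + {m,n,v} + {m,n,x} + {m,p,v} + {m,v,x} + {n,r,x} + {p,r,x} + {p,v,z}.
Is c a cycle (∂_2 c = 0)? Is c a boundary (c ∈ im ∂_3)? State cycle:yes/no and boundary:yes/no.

n_0=9 n_1=33 n_2=34 n_3=11  [Z2]
∂1: piv[dl,dm,dn,dp,dr,dv,dx,dz] rk=8  ker:lm,ln,lp,lr,lv,lx,lz,mn,mp,mr,mv,mx,np,nr,nv,nx,pr,pv,px,pz,rv,rx,rz,vx,vz
∂2: piv[dlv,dlz,dmn,dmr,dmx,dnr,dnx,dpv,dpz,drx,dvz,lmn,lmp,lmv,lmx,lnp,lnv,lpr,lpv,lpx,lrx,lvx] rk=22  ker:lvz,mnp,mnr,mnv,mnx,mpv,mrx,mvx,npv,nrx,prx,pvz
∂3: piv[dmnx,dmrx,dnrx,dpvz,lmnp,lmnv,lmpv,lmvx,lnpv,mnrx] rk=10  ker:mnpv
∂2c = {d,m} + {d,r} + {d,v} + {d,z} + {l,n} + {l,p} + {l,r} + {l,x} + {m,p} + {m,r} + {m,x} + {n,p} + {n,v} + {n,x} + {p,v} + {r,x} + {v,z}

cycle:no boundary:no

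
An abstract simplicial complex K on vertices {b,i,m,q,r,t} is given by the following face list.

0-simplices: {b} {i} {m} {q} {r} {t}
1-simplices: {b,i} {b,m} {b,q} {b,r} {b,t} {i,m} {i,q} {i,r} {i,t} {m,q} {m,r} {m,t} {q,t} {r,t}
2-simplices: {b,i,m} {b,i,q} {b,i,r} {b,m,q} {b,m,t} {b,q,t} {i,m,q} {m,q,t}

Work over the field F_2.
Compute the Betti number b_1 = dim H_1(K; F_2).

b_1=3

n_0=6 n_1=14 n_2=8  [Z2]
∂1: piv[bi,bm,bq,br,bt] rk=5  ker:im,iq,ir,it,mq,mr,mt,qt,rt
∂2: piv[bim,biq,bir,bmq,bmt,bqt] rk=6  ker:imq,mqt
b_1=(14−5)−6=3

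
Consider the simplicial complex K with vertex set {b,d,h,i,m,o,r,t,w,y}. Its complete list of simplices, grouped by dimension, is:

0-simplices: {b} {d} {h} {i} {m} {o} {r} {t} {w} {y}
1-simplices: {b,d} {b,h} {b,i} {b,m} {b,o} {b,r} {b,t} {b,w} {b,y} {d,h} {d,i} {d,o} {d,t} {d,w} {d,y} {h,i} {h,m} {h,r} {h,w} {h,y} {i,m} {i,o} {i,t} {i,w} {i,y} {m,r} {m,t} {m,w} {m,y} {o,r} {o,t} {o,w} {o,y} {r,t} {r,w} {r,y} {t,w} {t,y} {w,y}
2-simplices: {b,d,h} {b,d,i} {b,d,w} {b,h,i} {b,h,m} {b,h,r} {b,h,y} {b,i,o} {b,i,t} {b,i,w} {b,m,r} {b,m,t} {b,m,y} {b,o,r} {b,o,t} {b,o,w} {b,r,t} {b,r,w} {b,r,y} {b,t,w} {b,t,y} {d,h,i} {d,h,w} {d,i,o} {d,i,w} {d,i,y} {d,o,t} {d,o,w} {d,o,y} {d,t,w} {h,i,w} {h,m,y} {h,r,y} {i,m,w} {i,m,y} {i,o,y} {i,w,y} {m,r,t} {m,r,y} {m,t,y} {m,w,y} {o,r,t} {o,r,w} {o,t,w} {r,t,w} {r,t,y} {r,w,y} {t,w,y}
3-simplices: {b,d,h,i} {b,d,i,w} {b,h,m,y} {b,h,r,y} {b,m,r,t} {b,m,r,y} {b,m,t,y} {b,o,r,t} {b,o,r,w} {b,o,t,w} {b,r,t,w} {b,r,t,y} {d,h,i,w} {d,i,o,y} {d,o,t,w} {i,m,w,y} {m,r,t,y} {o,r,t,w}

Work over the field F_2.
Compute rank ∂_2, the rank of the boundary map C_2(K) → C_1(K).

rank∂_2=30

n_0=10 n_1=39 n_2=48 n_3=18  [Z2]
∂1: piv[bd,bh,bi,bm,bo,br,bt,bw,by] rk=9  ker:dh,di,do,dt,dw,dy,hi,hm,hr,hw,hy,im,io,it,iw,iy,mr,mt,mw,my,or,ot,ow,oy,rt,rw,ry,tw,ty,wy
∂2: piv[bdh,bdi,bdw,bhi,bhm,bhr,bhy,bio,bit,biw,bmr,bmt,bmy,bor,bot,bow,brt,brw,bry,btw,bty,dhw,dio,diy,dot,doy,imw,imy,iwy,rwy] rk=30  ker:dhi,diw,dow,dtw,hiw,hmy,hry,ioy,mrt,mry,mty,mwy,ort,orw,otw,rtw,rty,twy
∂3: piv[bdhi,bdiw,bhmy,bhry,bmrt,bmry,bmty,bort,borw,botw,brtw,brty,dhiw,dioy,dotw,imwy] rk=16  ker:mrty,ortw
rk∂_2=30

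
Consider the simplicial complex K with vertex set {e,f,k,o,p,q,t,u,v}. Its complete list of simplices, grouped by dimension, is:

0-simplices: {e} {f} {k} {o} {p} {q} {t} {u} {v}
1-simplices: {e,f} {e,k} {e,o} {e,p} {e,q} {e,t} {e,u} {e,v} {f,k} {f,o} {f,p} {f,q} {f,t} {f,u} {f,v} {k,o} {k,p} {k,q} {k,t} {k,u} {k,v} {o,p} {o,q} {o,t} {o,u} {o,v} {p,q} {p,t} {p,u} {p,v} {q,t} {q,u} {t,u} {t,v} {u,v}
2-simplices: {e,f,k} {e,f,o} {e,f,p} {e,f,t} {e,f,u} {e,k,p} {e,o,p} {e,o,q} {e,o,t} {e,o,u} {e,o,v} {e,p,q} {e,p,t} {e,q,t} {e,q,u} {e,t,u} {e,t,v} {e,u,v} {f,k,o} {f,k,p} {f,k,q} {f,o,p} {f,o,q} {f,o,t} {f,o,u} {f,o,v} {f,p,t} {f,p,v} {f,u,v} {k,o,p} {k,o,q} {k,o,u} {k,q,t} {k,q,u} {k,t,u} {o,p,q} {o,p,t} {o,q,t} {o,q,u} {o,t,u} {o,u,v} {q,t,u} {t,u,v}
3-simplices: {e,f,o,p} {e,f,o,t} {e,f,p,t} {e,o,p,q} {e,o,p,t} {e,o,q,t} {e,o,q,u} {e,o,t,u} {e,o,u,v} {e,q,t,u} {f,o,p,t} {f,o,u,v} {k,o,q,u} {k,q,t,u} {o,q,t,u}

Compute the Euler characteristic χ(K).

n_0=9 n_1=35 n_2=43 n_3=15
χ=+9−35+43−15=2

χ(K)=2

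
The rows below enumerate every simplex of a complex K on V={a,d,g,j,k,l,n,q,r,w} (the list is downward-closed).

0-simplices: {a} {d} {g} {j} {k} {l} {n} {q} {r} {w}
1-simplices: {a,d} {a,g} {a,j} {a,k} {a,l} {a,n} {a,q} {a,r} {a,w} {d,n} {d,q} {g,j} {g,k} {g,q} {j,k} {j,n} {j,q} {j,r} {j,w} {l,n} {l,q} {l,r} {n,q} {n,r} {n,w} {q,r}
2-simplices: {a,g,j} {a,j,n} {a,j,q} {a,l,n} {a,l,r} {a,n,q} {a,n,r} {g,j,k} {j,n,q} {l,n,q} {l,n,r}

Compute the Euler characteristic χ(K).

χ(K)=-5

n_0=10 n_1=26 n_2=11
χ=+10−26+11=-5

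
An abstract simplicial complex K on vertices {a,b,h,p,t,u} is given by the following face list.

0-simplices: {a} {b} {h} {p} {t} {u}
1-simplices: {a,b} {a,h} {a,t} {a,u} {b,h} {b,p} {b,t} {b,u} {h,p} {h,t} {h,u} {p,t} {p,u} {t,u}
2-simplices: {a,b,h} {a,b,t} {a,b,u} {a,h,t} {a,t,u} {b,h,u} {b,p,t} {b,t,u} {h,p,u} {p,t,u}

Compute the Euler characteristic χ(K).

χ(K)=2

n_0=6 n_1=14 n_2=10
χ=+6−14+10=2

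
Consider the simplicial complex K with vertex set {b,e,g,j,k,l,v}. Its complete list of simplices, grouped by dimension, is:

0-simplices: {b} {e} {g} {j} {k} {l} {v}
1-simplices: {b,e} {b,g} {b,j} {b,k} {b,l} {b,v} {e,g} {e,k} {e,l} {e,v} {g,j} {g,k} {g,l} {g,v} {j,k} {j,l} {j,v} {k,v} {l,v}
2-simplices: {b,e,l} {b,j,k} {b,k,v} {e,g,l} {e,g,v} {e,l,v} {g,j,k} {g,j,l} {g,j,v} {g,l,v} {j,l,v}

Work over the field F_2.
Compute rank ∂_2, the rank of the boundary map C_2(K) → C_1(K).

n_0=7 n_1=19 n_2=11  [Z2]
∂1: piv[be,bg,bj,bk,bl,bv] rk=6  ker:eg,ek,el,ev,gj,gk,gl,gv,jk,jl,jv,kv,lv
∂2: piv[bel,bjk,bkv,egl,egv,elv,gjk,gjl,gjv] rk=9  ker:glv,jlv
rk∂_2=9

rank∂_2=9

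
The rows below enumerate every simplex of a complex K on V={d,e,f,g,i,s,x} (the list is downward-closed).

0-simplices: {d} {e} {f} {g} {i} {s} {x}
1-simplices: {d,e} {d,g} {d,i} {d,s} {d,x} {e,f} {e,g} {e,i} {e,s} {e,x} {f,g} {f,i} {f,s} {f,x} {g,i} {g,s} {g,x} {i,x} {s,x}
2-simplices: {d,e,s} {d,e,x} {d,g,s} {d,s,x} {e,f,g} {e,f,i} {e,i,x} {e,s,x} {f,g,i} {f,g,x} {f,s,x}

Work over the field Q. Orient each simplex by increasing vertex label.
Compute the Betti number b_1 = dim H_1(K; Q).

n_0=7 n_1=19 n_2=11  [Q]
∂1: piv[de,dg,di,ds,dx,ef] rk=6  ker:eg,ei,es,ex,fg,fi,fs,fx,gi,gs,gx,ix,sx
∂2: piv[des,dex,dgs,dsx,efg,efi,eix,fgi,fgx,fsx] rk=10  ker:esx
b_1=(19−6)−10=3

b_1=3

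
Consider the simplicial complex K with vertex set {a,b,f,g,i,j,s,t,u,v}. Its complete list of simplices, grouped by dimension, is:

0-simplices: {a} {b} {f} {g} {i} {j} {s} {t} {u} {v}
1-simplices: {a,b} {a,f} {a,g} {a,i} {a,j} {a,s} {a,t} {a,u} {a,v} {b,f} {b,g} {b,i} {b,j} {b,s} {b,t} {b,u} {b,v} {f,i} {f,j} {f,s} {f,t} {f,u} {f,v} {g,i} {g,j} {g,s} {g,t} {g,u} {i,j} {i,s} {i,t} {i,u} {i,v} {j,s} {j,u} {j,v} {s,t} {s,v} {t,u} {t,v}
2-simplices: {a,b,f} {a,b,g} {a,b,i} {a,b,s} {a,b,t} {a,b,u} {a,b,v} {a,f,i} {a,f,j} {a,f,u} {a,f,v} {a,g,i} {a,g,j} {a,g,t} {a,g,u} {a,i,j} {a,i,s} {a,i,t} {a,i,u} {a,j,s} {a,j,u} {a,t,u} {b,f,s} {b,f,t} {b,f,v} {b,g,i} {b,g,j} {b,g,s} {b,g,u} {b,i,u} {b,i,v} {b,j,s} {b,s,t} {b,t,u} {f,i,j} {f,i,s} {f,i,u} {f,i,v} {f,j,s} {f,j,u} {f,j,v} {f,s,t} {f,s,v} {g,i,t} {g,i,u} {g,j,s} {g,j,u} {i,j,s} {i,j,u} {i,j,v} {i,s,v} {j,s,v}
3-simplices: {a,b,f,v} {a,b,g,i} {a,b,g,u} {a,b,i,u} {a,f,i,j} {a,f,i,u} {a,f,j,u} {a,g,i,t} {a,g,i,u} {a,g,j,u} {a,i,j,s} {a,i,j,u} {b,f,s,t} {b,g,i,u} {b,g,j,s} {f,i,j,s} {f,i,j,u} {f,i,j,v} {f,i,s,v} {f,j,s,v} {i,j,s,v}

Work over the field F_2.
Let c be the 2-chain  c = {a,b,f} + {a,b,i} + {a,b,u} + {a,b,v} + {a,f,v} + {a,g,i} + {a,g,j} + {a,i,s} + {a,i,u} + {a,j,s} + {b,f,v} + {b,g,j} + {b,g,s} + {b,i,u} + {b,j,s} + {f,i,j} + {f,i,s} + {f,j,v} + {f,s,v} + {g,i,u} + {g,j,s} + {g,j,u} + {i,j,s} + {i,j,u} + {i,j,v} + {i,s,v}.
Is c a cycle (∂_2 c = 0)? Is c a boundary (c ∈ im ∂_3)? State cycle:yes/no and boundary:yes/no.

n_0=10 n_1=40 n_2=52 n_3=21  [Z2]
∂1: piv[ab,af,ag,ai,aj,as,at,au,av] rk=9  ker:bf,bg,bi,bj,bs,bt,bu,bv,fi,fj,fs,ft,fu,fv,gi,gj,gs,gt,gu,ij,is,it,iu,iv,js,ju,jv,st,sv,tu,tv
∂2: piv[abf,abg,abi,abs,abt,abu,abv,afi,afj,afu,afv,agi,agj,agt,agu,aij,ais,ait,aiu,ajs,aju,atu,bfs,bft,bgj,bgs,biv,bst,fjv,fsv] rk=30  ker:bfv,bgi,bgu,biu,bjs,btu,fij,fis,fiu,fiv,fjs,fju,fst,git,giu,gjs,gju,ijs,iju,ijv,isv,jsv
∂3: piv[abfv,abgi,abgu,abiu,afij,afiu,afju,agit,agiu,agju,aijs,aiju,bfst,bgjs,fijs,fijv,fisv,fjsv] rk=18  ker:bgiu,fiju,ijsv
∂2c = 0
c vs im∂3: reduces to 0 ⇒ boundary

cycle:yes boundary:yes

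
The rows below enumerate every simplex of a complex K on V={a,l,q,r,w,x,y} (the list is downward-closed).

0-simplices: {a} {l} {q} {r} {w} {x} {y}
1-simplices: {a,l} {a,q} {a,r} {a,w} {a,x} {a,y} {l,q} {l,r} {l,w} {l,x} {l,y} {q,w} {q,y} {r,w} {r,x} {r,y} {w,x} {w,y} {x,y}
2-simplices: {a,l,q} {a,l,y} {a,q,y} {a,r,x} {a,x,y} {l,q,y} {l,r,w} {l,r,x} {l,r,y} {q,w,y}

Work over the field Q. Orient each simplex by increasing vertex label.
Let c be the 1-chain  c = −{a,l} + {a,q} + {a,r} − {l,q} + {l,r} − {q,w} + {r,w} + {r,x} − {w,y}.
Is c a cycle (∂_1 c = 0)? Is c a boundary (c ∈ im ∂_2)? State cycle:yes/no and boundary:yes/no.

n_0=7 n_1=19 n_2=10  [Q]
∂1: piv[al,aq,ar,aw,ax,ay] rk=6  ker:lq,lr,lw,lx,ly,qw,qy,rw,rx,ry,wx,wy,xy
∂2: piv[alq,aly,aqy,arx,axy,lrw,lrx,lry,qwy] rk=9  ker:lqy
∂1c = −{a} − {l} + {q} + {w} + {x} − {y}

cycle:no boundary:no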